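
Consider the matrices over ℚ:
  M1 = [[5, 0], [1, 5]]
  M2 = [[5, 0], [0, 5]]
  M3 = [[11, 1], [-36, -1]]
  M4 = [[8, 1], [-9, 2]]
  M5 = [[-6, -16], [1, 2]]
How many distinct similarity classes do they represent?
3 classes: {M1, M3, M4}, {M2}, {M5}

Characteristic polynomials: χ_{M1} = (x - 5)^2, χ_{M2} = (x - 5)^2, χ_{M3} = (x - 5)^2, χ_{M4} = (x - 5)^2, χ_{M5} = (x + 2)^2.

{M1, M3, M4}: invariant factors (x - 5)^2.

{M2}: invariant factors x - 5, x - 5.

{M5}: invariant factors (x + 2)^2.

Matrices are similar if and only if their invariant-factor lists agree; the partition into similarity classes is {M1, M3, M4}, {M2}, {M5}.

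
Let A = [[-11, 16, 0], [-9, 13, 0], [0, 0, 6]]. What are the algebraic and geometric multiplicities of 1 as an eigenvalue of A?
algebraic multiplicity 2, geometric multiplicity 1

The characteristic polynomial is (x - 6)(x - 1)^2, so the factor x - 1 appears with exponent 2: the algebraic multiplicity is 2.

rank(A - I) = 2, so the eigenspace has dimension 3 - 2 = 1: the geometric multiplicity is 1.

Since 1 < 2, A is not diagonalizable.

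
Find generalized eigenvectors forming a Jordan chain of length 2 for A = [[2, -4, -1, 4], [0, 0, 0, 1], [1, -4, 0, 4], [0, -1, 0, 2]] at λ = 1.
v_1 = [[-3, 1, -6, 0]]^T, v_2 = [[-1, -1, -1, -1]]^T

We seek v_1 ∈ ker((A - I)^2) \ ker(A - I), then set v_{i+1} = (A - I) v_i.

One such chain is v_1 = [[-3, 1, -6, 0]]^T, v_2 = [[-1, -1, -1, -1]]^T. Check: (A - I) v_2 = [[0, 0, 0, 0]]^T = 0.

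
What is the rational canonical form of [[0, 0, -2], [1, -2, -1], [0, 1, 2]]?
R = [[0, 0, -2], [1, 0, 3], [0, 1, 0]]

The invariant factors of A (the non-unit diagonal entries of the Smith normal form of xI - A over ℚ[x]) are (x - 1)^2(x + 2), each dividing the next. The characteristic polynomial is their product, (x - 1)^2(x + 2).

The rational canonical form is the block-diagonal matrix of companion matrices C(f_i):
R = [[0, 0, -2], [1, 0, 3], [0, 1, 0]].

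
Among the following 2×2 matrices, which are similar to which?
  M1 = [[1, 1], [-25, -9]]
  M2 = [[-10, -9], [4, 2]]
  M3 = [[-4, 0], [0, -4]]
2 classes: {M1, M2}, {M3}

Characteristic polynomials: χ_{M1} = (x + 4)^2, χ_{M2} = (x + 4)^2, χ_{M3} = (x + 4)^2.

{M1, M2}: invariant factors (x + 4)^2.

{M3}: invariant factors x + 4, x + 4.

Matrices are similar if and only if their invariant-factor lists agree; the partition into similarity classes is {M1, M2}, {M3}.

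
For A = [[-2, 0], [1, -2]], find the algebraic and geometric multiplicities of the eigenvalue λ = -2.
algebraic multiplicity 2, geometric multiplicity 1

The characteristic polynomial is (x + 2)^2, so the factor x + 2 appears with exponent 2: the algebraic multiplicity is 2.

rank(A + 2I) = 1, so the eigenspace has dimension 2 - 1 = 1: the geometric multiplicity is 1.

Since 1 < 2, A is not diagonalizable.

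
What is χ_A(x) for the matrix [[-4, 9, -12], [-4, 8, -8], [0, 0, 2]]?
χ_A(x) = (x - 2)^3

xI - A = [[x + 4, -9, 12], [4, x - 8, 8], [0, 0, x - 2]].

Expanding det(xI - A) along the first row:
det(xI - A) = + (x + 4)·det([[x - 8, 8], [0, x - 2]]) - (-9)·det([[4, 8], [0, x - 2]]) + (12)·det([[4, x - 8], [0, 0]]).

Evaluating gives χ_A(x) = x^3 - 6x^2 + 12x - 8 = (x - 2)^3.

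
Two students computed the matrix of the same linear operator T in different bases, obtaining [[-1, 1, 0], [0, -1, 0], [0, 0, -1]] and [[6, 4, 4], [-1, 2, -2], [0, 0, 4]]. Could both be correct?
trace(A) = -3 but trace(B) = 12. The trace is a similarity invariant, so A and B are not similar.

No.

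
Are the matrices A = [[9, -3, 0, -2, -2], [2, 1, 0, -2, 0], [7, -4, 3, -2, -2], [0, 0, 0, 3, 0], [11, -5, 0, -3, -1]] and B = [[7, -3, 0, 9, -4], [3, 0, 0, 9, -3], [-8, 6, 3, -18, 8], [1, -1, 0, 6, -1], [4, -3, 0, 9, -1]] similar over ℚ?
Both have characteristic polynomial (x - 3)^5, but the minimal polynomial of A is (x - 3)^3 while the minimal polynomial of B is (x - 3)^2. The minimal polynomial is a similarity invariant, so A and B are not similar.

No.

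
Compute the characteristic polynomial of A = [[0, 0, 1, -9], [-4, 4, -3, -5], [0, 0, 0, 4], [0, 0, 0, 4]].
xI - A = [[x, 0, -1, 9], [4, x - 4, 3, 5], [0, 0, x, -4], [0, 0, 0, x - 4]].

Expanding det(xI - A) along the first row:
det(xI - A) = + (x)·det([[x - 4, 3, 5], [0, x, -4], [0, 0, x - 4]]) - (0)·det([[4, 3, 5], [0, x, -4], [0, 0, x - 4]]) + (-1)·det([[4, x - 4, 5], [0, 0, -4], [0, 0, x - 4]]) - (9)·det([[4, x - 4, 3], [0, 0, x], [0, 0, 0]]).

Evaluating gives χ_A(x) = x^4 - 8x^3 + 16x^2 = x^2(x - 4)^2.

χ_A(x) = x^2(x - 4)^2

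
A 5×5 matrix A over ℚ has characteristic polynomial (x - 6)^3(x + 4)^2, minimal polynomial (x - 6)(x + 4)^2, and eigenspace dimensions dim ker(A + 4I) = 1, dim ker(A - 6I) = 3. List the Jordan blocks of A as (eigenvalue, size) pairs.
λ = -4: algebraic multiplicity 2 (exponent in χ_A), largest block size 2 (exponent in m_A), 1 block (geometric multiplicity). This forces block sizes [2].
λ = 6: algebraic multiplicity 3 (exponent in χ_A), largest block size 1 (exponent in m_A), 3 blocks (geometric multiplicity). These force block sizes [1, 1, 1].

Jordan blocks: (-4, 2), (6, 1), (6, 1), (6, 1)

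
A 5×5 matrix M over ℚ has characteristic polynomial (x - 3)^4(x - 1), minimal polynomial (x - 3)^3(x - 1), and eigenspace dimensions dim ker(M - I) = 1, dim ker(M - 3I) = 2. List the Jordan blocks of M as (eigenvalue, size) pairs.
λ = 1: algebraic multiplicity 1 (exponent in χ_M), largest block size 1 (exponent in m_M), 1 block (geometric multiplicity). This forces block sizes [1].
λ = 3: algebraic multiplicity 4 (exponent in χ_M), largest block size 3 (exponent in m_M), 2 blocks (geometric multiplicity). These force block sizes [3, 1].

Jordan blocks: (1, 1), (3, 3), (3, 1)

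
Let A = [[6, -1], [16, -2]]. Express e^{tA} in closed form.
e^{tA} = [[(4*t + 1)*e^{2*t}, -t*e^{2*t}], [16*t*e^{2*t}, (1 - 4*t)*e^{2*t}]]

A has Jordan form J = [[2, 1], [0, 2]] with A = PJP^{-1}, so e^{tA} = P e^{tJ} P^{-1}.

For a Jordan block J_k(λ), e^{tJ_k(λ)} = e^{λt} · (I + tN + t^2 N^2/2! + ... + t^{k-1} N^{k-1}/(k-1)!) where N is the nilpotent superdiagonal part.

Assembling the blocks and conjugating back gives the entries of e^{tA} as shown above.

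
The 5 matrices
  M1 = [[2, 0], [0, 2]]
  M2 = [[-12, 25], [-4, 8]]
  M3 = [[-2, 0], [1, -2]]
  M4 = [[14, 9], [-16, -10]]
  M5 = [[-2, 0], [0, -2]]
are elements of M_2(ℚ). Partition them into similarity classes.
4 classes: {M1}, {M2, M3}, {M4}, {M5}

Characteristic polynomials: χ_{M1} = (x - 2)^2, χ_{M2} = (x + 2)^2, χ_{M3} = (x + 2)^2, χ_{M4} = (x - 2)^2, χ_{M5} = (x + 2)^2.

{M1}: invariant factors x - 2, x - 2.

{M2, M3}: invariant factors (x + 2)^2.

{M4}: invariant factors (x - 2)^2.

{M5}: invariant factors x + 2, x + 2.

Matrices are similar if and only if their invariant-factor lists agree; the partition into similarity classes is {M1}, {M2, M3}, {M4}, {M5}.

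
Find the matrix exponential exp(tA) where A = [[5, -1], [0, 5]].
A has Jordan form J = [[5, 1], [0, 5]] with A = PJP^{-1}, so e^{tA} = P e^{tJ} P^{-1}.

For a Jordan block J_k(λ), e^{tJ_k(λ)} = e^{λt} · (I + tN + t^2 N^2/2! + ... + t^{k-1} N^{k-1}/(k-1)!) where N is the nilpotent superdiagonal part.

Assembling the blocks and conjugating back gives the entries of e^{tA} as shown above.

e^{tA} = [[e^{5*t}, -t*e^{5*t}], [0, e^{5*t}]]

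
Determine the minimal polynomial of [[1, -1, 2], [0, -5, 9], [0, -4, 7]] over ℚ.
The characteristic polynomial factors as (x - 1)^3. The minimal polynomial is ∏(x - λ)^{k_λ} where k_λ is the size of the largest Jordan block at λ.

For λ = 1: rank(A - I) = 2, and the largest Jordan block has size 3 (the smallest k with rank((A - I)^k) = rank((A - I)^(k+1))).

So m_A(x) = (x - 1)^3.

m_A(x) = (x - 1)^3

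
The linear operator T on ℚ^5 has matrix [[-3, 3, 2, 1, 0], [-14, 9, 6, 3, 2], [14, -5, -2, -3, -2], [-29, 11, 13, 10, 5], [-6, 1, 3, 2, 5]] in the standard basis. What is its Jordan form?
J = [[3, 0, 0, 0, 0], [0, 4, 1, 0, 0], [0, 0, 4, 1, 0], [0, 0, 0, 4, 0], [0, 0, 0, 0, 4]]

The characteristic polynomial is det(xI - A) = (x - 4)^4(x - 3), so the eigenvalues are 3 (algebraic multiplicity 1), 4 (algebraic multiplicity 4).

For λ = 3: algebraic multiplicity 1 gives one 1×1 block.

For λ = 4: rank(A - 4I) = 3, rank((A - 4I)^2) = 2, rank((A - 4I)^3) = 1. The eigenspace has dimension 5 - 3 = 2, so there are 2 Jordan blocks; the rank sequence gives block sizes [3, 1].

Assembling the blocks gives the Jordan form J above.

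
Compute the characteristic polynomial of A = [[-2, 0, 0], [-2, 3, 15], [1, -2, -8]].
xI - A = [[x + 2, 0, 0], [2, x - 3, -15], [-1, 2, x + 8]].

Expanding det(xI - A) along the first row:
det(xI - A) = + (x + 2)·det([[x - 3, -15], [2, x + 8]]) - (0)·det([[2, -15], [-1, x + 8]]) + (0)·det([[2, x - 3], [-1, 2]]).

Evaluating gives χ_A(x) = x^3 + 7x^2 + 16x + 12 = (x + 2)^2(x + 3).

χ_A(x) = (x + 2)^2(x + 3)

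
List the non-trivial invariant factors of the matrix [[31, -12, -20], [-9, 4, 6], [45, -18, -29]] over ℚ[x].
(x - 4)(x - 1)^2

The Jordan structure of A has elementary divisors (x - 1)^2, (x - 4). Arranging the block sizes at each eigenvalue in decreasing order and taking row products gives the invariant factors.

Invariant factors (smallest first, each dividing the next): (x - 4)(x - 1)^2.

Check: the last factor (x - 4)(x - 1)^2 is the minimal polynomial, and the product (x - 4)(x - 1)^2 is the characteristic polynomial.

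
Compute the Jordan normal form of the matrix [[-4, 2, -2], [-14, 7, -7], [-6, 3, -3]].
J = [[0, 1, 0], [0, 0, 0], [0, 0, 0]]

The characteristic polynomial is det(xI - A) = x^3, so the eigenvalues are 0 (algebraic multiplicity 3).

For λ = 0: rank(A) = 1, rank(A^2) = 0. The eigenspace has dimension 3 - 1 = 2, so there are 2 Jordan blocks; the rank sequence gives block sizes [2, 1].

Assembling the blocks gives the Jordan form J above.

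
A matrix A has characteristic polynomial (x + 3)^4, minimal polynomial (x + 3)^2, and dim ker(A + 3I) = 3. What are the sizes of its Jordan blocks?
λ = -3: algebraic multiplicity 4 (exponent in χ_A), largest block size 2 (exponent in m_A), 3 blocks (geometric multiplicity). These force block sizes [2, 1, 1].

Jordan blocks: (-3, 2), (-3, 1), (-3, 1)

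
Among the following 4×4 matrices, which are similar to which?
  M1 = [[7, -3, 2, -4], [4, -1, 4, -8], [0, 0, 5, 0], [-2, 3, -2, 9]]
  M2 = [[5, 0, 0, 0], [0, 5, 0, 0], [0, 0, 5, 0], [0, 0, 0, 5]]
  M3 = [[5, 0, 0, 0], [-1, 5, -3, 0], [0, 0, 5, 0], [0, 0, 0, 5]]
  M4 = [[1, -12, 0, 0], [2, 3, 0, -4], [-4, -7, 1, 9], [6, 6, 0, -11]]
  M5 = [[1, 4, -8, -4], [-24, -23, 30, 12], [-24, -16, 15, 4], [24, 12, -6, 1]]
Characteristic polynomials: χ_{M1} = (x - 5)^4, χ_{M2} = (x - 5)^4, χ_{M3} = (x - 5)^4, χ_{M4} = (x - 1)^2(x + 3)(x + 5), χ_{M5} = (x - 1)^2(x + 3)(x + 5).

{M1, M3}: invariant factors x - 5, x - 5, (x - 5)^2.

{M2}: invariant factors x - 5, x - 5, x - 5, x - 5.

{M4}: invariant factors (x - 1)^2(x + 3)(x + 5).

{M5}: invariant factors x - 1, (x - 1)(x + 3)(x + 5).

Matrices are similar if and only if their invariant-factor lists agree; the partition into similarity classes is {M1, M3}, {M2}, {M4}, {M5}.

4 classes: {M1, M3}, {M2}, {M4}, {M5}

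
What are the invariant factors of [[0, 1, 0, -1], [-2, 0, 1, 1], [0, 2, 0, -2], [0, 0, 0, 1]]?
x^3(x - 1)

The Jordan structure of A has elementary divisors x^3, (x - 1). Arranging the block sizes at each eigenvalue in decreasing order and taking row products gives the invariant factors.

Invariant factors (smallest first, each dividing the next): x^3(x - 1).

Check: the last factor x^3(x - 1) is the minimal polynomial, and the product x^3(x - 1) is the characteristic polynomial.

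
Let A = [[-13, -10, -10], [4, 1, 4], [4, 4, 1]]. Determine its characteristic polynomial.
χ_A(x) = (x + 3)^2(x + 5)

xI - A = [[x + 13, 10, 10], [-4, x - 1, -4], [-4, -4, x - 1]].

Expanding det(xI - A) along the first row:
det(xI - A) = + (x + 13)·det([[x - 1, -4], [-4, x - 1]]) - (10)·det([[-4, -4], [-4, x - 1]]) + (10)·det([[-4, x - 1], [-4, -4]]).

Evaluating gives χ_A(x) = x^3 + 11x^2 + 39x + 45 = (x + 3)^2(x + 5).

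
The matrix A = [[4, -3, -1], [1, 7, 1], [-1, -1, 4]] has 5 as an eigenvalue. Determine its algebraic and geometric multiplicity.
The characteristic polynomial is (x - 5)^3, so the factor x - 5 appears with exponent 3: the algebraic multiplicity is 3.

rank(A - 5I) = 2, so the eigenspace has dimension 3 - 2 = 1: the geometric multiplicity is 1.

Since 1 < 3, A is not diagonalizable.

algebraic multiplicity 3, geometric multiplicity 1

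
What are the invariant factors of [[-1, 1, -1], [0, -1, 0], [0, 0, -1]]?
x + 1, (x + 1)^2

The Jordan structure of A has elementary divisors (x + 1)^2, (x + 1). Arranging the block sizes at each eigenvalue in decreasing order and taking row products gives the invariant factors.

Invariant factors (smallest first, each dividing the next): x + 1, (x + 1)^2.

Check: the last factor (x + 1)^2 is the minimal polynomial, and the product (x + 1)^3 is the characteristic polynomial.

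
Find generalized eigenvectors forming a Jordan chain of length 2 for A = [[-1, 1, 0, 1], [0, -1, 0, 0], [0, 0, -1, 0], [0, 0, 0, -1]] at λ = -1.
We seek v_1 ∈ ker((A + I)^2) \ ker(A + I), then set v_{i+1} = (A + I) v_i.

One such chain is v_1 = [[-2, 1, -2, 0]]^T, v_2 = [[1, 0, 0, 0]]^T. Check: (A + I) v_2 = [[0, 0, 0, 0]]^T = 0.

v_1 = [[-2, 1, -2, 0]]^T, v_2 = [[1, 0, 0, 0]]^T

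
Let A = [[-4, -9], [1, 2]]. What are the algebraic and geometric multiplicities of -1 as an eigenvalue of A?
The characteristic polynomial is (x + 1)^2, so the factor x + 1 appears with exponent 2: the algebraic multiplicity is 2.

rank(A + I) = 1, so the eigenspace has dimension 2 - 1 = 1: the geometric multiplicity is 1.

Since 1 < 2, A is not diagonalizable.

algebraic multiplicity 2, geometric multiplicity 1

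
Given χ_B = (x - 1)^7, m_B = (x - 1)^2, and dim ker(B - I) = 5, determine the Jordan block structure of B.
Jordan blocks: (1, 2), (1, 2), (1, 1), (1, 1), (1, 1)

λ = 1: algebraic multiplicity 7 (exponent in χ_B), largest block size 2 (exponent in m_B), 5 blocks (geometric multiplicity). These force block sizes [2, 2, 1, 1, 1].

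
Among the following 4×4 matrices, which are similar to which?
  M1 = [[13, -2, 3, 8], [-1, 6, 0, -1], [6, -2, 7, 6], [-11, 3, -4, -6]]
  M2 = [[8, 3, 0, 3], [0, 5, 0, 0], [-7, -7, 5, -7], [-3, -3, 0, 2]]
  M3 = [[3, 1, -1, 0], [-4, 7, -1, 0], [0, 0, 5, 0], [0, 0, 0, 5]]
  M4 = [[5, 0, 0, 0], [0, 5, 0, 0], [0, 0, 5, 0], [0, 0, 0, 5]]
3 classes: {M1, M3}, {M2}, {M4}

Characteristic polynomials: χ_{M1} = (x - 5)^4, χ_{M2} = (x - 5)^4, χ_{M3} = (x - 5)^4, χ_{M4} = (x - 5)^4.

{M1, M3}: invariant factors x - 5, (x - 5)^3.

{M2}: invariant factors x - 5, x - 5, (x - 5)^2.

{M4}: invariant factors x - 5, x - 5, x - 5, x - 5.

Matrices are similar if and only if their invariant-factor lists agree; the partition into similarity classes is {M1, M3}, {M2}, {M4}.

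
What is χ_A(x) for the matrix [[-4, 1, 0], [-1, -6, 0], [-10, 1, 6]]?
xI - A = [[x + 4, -1, 0], [1, x + 6, 0], [10, -1, x - 6]].

Expanding det(xI - A) along the first row:
det(xI - A) = + (x + 4)·det([[x + 6, 0], [-1, x - 6]]) - (-1)·det([[1, 0], [10, x - 6]]) + (0)·det([[1, x + 6], [10, -1]]).

Evaluating gives χ_A(x) = x^3 + 4x^2 - 35x - 150 = (x - 6)(x + 5)^2.

χ_A(x) = (x - 6)(x + 5)^2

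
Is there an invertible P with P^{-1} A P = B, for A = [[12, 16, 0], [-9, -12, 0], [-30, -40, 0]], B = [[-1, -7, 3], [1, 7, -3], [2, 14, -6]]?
Two matrices over a field are similar if and only if they have the same invariant factors.

Both A and B have characteristic polynomial x^3 and minimal polynomial x^2. Computing further, both have invariant factors x, x^2. Hence A and B are similar.

Yes.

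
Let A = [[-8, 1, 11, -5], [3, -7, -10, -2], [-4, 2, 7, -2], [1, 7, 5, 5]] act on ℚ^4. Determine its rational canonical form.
The invariant factors of A (the non-unit diagonal entries of the Smith normal form of xI - A over ℚ[x]) are (x + 3)(x^3 + x + 1), each dividing the next. The characteristic polynomial is their product, (x + 3)(x^3 + x + 1).

The rational canonical form is the block-diagonal matrix of companion matrices C(f_i):
R = [[0, 0, 0, -3], [1, 0, 0, -4], [0, 1, 0, -1], [0, 0, 1, -3]].

Note the characteristic polynomial does not split into linear factors over ℚ, so A has no Jordan form over ℚ; the rational canonical form exists over any field.

R = [[0, 0, 0, -3], [1, 0, 0, -4], [0, 1, 0, -1], [0, 0, 1, -3]]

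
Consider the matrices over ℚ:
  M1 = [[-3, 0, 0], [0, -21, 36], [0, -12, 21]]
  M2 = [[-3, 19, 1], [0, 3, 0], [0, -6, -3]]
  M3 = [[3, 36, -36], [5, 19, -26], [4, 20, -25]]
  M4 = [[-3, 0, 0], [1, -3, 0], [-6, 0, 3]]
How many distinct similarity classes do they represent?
2 classes: {M1}, {M2, M3, M4}

Characteristic polynomials: χ_{M1} = (x - 3)(x + 3)^2, χ_{M2} = (x - 3)(x + 3)^2, χ_{M3} = (x - 3)(x + 3)^2, χ_{M4} = (x - 3)(x + 3)^2.

{M1}: invariant factors x + 3, (x - 3)(x + 3).

{M2, M3, M4}: invariant factors (x - 3)(x + 3)^2.

Matrices are similar if and only if their invariant-factor lists agree; the partition into similarity classes is {M1}, {M2, M3, M4}.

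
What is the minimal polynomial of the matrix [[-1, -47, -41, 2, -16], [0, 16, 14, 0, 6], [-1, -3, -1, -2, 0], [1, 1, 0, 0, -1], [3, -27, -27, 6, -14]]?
m_A(x) = x^2(x - 4)(x + 2)^2

The characteristic polynomial factors as x^2(x - 4)(x + 2)^2. The minimal polynomial is ∏(x - λ)^{k_λ} where k_λ is the size of the largest Jordan block at λ.

For λ = -2: rank(A + 2I) = 4, and the largest Jordan block has size 2 (the smallest k with rank((A + 2I)^k) = rank((A + 2I)^(k+1))).
For λ = 0: rank(A) = 4, and the largest Jordan block has size 2 (the smallest k with rank(A^k) = rank(A^(k+1))).
For λ = 4: rank(A - 4I) = 4, and the largest Jordan block has size 1 (the smallest k with rank((A - 4I)^k) = rank((A - 4I)^(k+1))).

So m_A(x) = x^2(x - 4)(x + 2)^2.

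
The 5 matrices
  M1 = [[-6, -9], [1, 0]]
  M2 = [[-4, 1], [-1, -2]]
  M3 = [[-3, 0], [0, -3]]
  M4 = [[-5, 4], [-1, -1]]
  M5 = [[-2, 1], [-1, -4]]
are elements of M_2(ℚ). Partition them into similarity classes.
Characteristic polynomials: χ_{M1} = (x + 3)^2, χ_{M2} = (x + 3)^2, χ_{M3} = (x + 3)^2, χ_{M4} = (x + 3)^2, χ_{M5} = (x + 3)^2.

{M1, M2, M4, M5}: invariant factors (x + 3)^2.

{M3}: invariant factors x + 3, x + 3.

Matrices are similar if and only if their invariant-factor lists agree; the partition into similarity classes is {M1, M2, M4, M5}, {M3}.

2 classes: {M1, M2, M4, M5}, {M3}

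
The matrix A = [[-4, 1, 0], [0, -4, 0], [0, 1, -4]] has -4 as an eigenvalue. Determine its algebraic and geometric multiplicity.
algebraic multiplicity 3, geometric multiplicity 2

The characteristic polynomial is (x + 4)^3, so the factor x + 4 appears with exponent 3: the algebraic multiplicity is 3.

rank(A + 4I) = 1, so the eigenspace has dimension 3 - 1 = 2: the geometric multiplicity is 2.

Since 2 < 3, A is not diagonalizable.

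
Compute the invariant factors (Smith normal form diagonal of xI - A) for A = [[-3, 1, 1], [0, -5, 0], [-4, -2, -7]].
The Jordan structure of A has elementary divisors (x + 5)^2, (x + 5). Arranging the block sizes at each eigenvalue in decreasing order and taking row products gives the invariant factors.

Invariant factors (smallest first, each dividing the next): x + 5, (x + 5)^2.

Check: the last factor (x + 5)^2 is the minimal polynomial, and the product (x + 5)^3 is the characteristic polynomial.

x + 5, (x + 5)^2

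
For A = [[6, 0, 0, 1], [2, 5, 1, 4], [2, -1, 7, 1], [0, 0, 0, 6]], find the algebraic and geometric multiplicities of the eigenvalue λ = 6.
algebraic multiplicity 4, geometric multiplicity 2

The characteristic polynomial is (x - 6)^4, so the factor x - 6 appears with exponent 4: the algebraic multiplicity is 4.

rank(A - 6I) = 2, so the eigenspace has dimension 4 - 2 = 2: the geometric multiplicity is 2.

Since 2 < 4, A is not diagonalizable.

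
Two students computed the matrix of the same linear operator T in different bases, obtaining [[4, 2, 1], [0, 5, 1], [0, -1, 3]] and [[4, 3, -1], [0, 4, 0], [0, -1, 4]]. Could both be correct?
Yes.

Two matrices over a field are similar if and only if they have the same invariant factors.

Both A and B have characteristic polynomial (x - 4)^3 and minimal polynomial (x - 4)^3. Computing further, both have invariant factors (x - 4)^3. Hence A and B are similar.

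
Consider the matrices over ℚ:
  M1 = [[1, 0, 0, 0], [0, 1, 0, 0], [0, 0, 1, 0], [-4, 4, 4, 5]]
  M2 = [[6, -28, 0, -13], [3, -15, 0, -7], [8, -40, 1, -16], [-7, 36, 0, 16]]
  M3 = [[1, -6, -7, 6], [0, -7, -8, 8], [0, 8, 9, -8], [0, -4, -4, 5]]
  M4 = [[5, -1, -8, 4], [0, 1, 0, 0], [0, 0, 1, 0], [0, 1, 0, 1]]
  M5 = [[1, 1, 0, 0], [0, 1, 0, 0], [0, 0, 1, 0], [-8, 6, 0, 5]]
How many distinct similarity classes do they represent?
Characteristic polynomials: χ_{M1} = (x - 5)(x - 1)^3, χ_{M2} = (x - 5)(x - 1)^3, χ_{M3} = (x - 5)(x - 1)^3, χ_{M4} = (x - 5)(x - 1)^3, χ_{M5} = (x - 5)(x - 1)^3.

{M1}: invariant factors x - 1, x - 1, (x - 5)(x - 1).

{M2, M3, M4, M5}: invariant factors x - 1, (x - 5)(x - 1)^2.

Matrices are similar if and only if their invariant-factor lists agree; the partition into similarity classes is {M1}, {M2, M3, M4, M5}.

2 classes: {M1}, {M2, M3, M4, M5}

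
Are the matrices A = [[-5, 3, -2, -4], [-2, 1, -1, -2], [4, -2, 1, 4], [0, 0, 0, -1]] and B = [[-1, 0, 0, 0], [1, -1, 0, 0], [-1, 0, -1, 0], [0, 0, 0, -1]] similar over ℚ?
No.

Both have characteristic polynomial (x + 1)^4, but the minimal polynomial of A is (x + 1)^3 while the minimal polynomial of B is (x + 1)^2. The minimal polynomial is a similarity invariant, so A and B are not similar.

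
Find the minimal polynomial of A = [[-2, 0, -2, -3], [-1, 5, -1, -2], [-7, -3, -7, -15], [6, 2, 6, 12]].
The characteristic polynomial factors as x^2(x - 4)^2. The minimal polynomial is ∏(x - λ)^{k_λ} where k_λ is the size of the largest Jordan block at λ.

For λ = 0: rank(A) = 3, and the largest Jordan block has size 2 (the smallest k with rank(A^k) = rank(A^(k+1))).
For λ = 4: rank(A - 4I) = 3, and the largest Jordan block has size 2 (the smallest k with rank((A - 4I)^k) = rank((A - 4I)^(k+1))).

So m_A(x) = x^2(x - 4)^2.

m_A(x) = x^2(x - 4)^2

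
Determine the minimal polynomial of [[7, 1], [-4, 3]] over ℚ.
The characteristic polynomial factors as (x - 5)^2. The minimal polynomial is ∏(x - λ)^{k_λ} where k_λ is the size of the largest Jordan block at λ.

For λ = 5: rank(A - 5I) = 1, and the largest Jordan block has size 2 (the smallest k with rank((A - 5I)^k) = rank((A - 5I)^(k+1))).

So m_A(x) = (x - 5)^2.

m_A(x) = (x - 5)^2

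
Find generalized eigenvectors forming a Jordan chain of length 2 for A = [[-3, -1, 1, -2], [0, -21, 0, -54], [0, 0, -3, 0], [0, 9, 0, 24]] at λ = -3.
We seek v_1 ∈ ker((A + 3I)^2) \ ker(A + 3I), then set v_{i+1} = (A + 3I) v_i.

One such chain is v_1 = [[-1, 0, 1, 0]]^T, v_2 = [[1, 0, 0, 0]]^T. Check: (A + 3I) v_2 = [[0, 0, 0, 0]]^T = 0.

v_1 = [[-1, 0, 1, 0]]^T, v_2 = [[1, 0, 0, 0]]^T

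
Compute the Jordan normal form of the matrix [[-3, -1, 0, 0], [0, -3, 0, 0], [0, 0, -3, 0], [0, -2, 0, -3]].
J = [[-3, 1, 0, 0], [0, -3, 0, 0], [0, 0, -3, 0], [0, 0, 0, -3]]

The characteristic polynomial is det(xI - A) = (x + 3)^4, so the eigenvalues are -3 (algebraic multiplicity 4).

For λ = -3: rank(A + 3I) = 1, rank((A + 3I)^2) = 0. The eigenspace has dimension 4 - 1 = 3, so there are 3 Jordan blocks; the rank sequence gives block sizes [2, 1, 1].

Assembling the blocks gives the Jordan form J above.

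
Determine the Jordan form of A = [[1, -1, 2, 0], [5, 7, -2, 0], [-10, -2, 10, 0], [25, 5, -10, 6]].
The characteristic polynomial is det(xI - A) = (x - 6)^4, so the eigenvalues are 6 (algebraic multiplicity 4).

For λ = 6: rank(A - 6I) = 1, rank((A - 6I)^2) = 0. The eigenspace has dimension 4 - 1 = 3, so there are 3 Jordan blocks; the rank sequence gives block sizes [2, 1, 1].

Assembling the blocks gives the Jordan form J above.

J = [[6, 1, 0, 0], [0, 6, 0, 0], [0, 0, 6, 0], [0, 0, 0, 6]]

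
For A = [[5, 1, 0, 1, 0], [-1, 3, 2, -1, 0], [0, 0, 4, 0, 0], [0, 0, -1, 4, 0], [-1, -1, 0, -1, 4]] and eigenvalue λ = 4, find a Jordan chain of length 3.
v_1 = [[0, 2, 1, -2, 0]]^T, v_2 = [[0, 2, 0, -1, 0]]^T, v_3 = [[1, -1, 0, 0, -1]]^T

We seek v_1 ∈ ker((A - 4I)^3) \ ker((A - 4I)^2), then set v_{i+1} = (A - 4I) v_i.

One such chain is v_1 = [[0, 2, 1, -2, 0]]^T, v_2 = [[0, 2, 0, -1, 0]]^T, v_3 = [[1, -1, 0, 0, -1]]^T. Check: (A - 4I) v_3 = [[0, 0, 0, 0, 0]]^T = 0.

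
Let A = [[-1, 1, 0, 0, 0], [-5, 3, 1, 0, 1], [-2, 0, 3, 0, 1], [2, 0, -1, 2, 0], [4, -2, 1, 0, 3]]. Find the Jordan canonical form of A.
The characteristic polynomial is det(xI - A) = (x - 2)^5, so the eigenvalues are 2 (algebraic multiplicity 5).

For λ = 2: rank(A - 2I) = 3, rank((A - 2I)^2) = 1, rank((A - 2I)^3) = 0. The eigenspace has dimension 5 - 3 = 2, so there are 2 Jordan blocks; the rank sequence gives block sizes [3, 2].

Assembling the blocks gives the Jordan form J above.

J = [[2, 1, 0, 0, 0], [0, 2, 1, 0, 0], [0, 0, 2, 0, 0], [0, 0, 0, 2, 1], [0, 0, 0, 0, 2]]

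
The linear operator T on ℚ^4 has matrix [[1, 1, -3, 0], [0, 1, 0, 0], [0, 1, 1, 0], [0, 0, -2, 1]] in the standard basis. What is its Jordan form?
The characteristic polynomial is det(xI - A) = (x - 1)^4, so the eigenvalues are 1 (algebraic multiplicity 4).

For λ = 1: rank(A - I) = 2, rank((A - I)^2) = 1, rank((A - I)^3) = 0. The eigenspace has dimension 4 - 2 = 2, so there are 2 Jordan blocks; the rank sequence gives block sizes [3, 1].

Assembling the blocks gives the Jordan form J above.

J = [[1, 1, 0, 0], [0, 1, 1, 0], [0, 0, 1, 0], [0, 0, 0, 1]]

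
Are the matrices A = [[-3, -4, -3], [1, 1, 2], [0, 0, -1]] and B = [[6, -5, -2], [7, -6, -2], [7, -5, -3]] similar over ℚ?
Both have characteristic polynomial (x + 1)^3, but the minimal polynomial of A is (x + 1)^3 while the minimal polynomial of B is (x + 1)^2. The minimal polynomial is a similarity invariant, so A and B are not similar.

No.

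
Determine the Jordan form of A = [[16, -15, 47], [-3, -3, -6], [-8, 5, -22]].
The characteristic polynomial is det(xI - A) = (x + 3)^3, so the eigenvalues are -3 (algebraic multiplicity 3).

For λ = -3: rank(A + 3I) = 2, rank((A + 3I)^2) = 1, rank((A + 3I)^3) = 0. The eigenspace has dimension 3 - 2 = 1, so there is 1 Jordan block; the rank sequence gives block sizes [3].

Assembling the blocks gives the Jordan form J above.

J = [[-3, 1, 0], [0, -3, 1], [0, 0, -3]]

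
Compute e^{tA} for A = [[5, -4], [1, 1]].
e^{tA} = [[(2*t + 1)*e^{3*t}, -4*t*e^{3*t}], [t*e^{3*t}, (1 - 2*t)*e^{3*t}]]

A has Jordan form J = [[3, 1], [0, 3]] with A = PJP^{-1}, so e^{tA} = P e^{tJ} P^{-1}.

For a Jordan block J_k(λ), e^{tJ_k(λ)} = e^{λt} · (I + tN + t^2 N^2/2! + ... + t^{k-1} N^{k-1}/(k-1)!) where N is the nilpotent superdiagonal part.

Assembling the blocks and conjugating back gives the entries of e^{tA} as shown above.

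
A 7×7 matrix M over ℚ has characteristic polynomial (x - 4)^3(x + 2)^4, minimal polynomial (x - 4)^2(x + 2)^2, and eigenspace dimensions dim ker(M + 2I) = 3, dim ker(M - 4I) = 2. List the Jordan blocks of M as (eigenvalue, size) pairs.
Jordan blocks: (-2, 2), (-2, 1), (-2, 1), (4, 2), (4, 1)

λ = -2: algebraic multiplicity 4 (exponent in χ_M), largest block size 2 (exponent in m_M), 3 blocks (geometric multiplicity). These force block sizes [2, 1, 1].
λ = 4: algebraic multiplicity 3 (exponent in χ_M), largest block size 2 (exponent in m_M), 2 blocks (geometric multiplicity). These force block sizes [2, 1].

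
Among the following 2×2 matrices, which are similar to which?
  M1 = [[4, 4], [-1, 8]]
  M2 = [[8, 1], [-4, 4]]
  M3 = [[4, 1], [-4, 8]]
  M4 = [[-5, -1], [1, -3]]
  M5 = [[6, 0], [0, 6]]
3 classes: {M1, M2, M3}, {M4}, {M5}

Characteristic polynomials: χ_{M1} = (x - 6)^2, χ_{M2} = (x - 6)^2, χ_{M3} = (x - 6)^2, χ_{M4} = (x + 4)^2, χ_{M5} = (x - 6)^2.

{M1, M2, M3}: invariant factors (x - 6)^2.

{M4}: invariant factors (x + 4)^2.

{M5}: invariant factors x - 6, x - 6.

Matrices are similar if and only if their invariant-factor lists agree; the partition into similarity classes is {M1, M2, M3}, {M4}, {M5}.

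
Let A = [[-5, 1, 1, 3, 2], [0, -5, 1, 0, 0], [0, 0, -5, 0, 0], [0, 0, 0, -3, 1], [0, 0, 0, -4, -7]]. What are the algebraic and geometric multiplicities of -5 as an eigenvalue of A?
The characteristic polynomial is (x + 5)^5, so the factor x + 5 appears with exponent 5: the algebraic multiplicity is 5.

rank(A + 5I) = 3, so the eigenspace has dimension 5 - 3 = 2: the geometric multiplicity is 2.

Since 2 < 5, A is not diagonalizable.

algebraic multiplicity 5, geometric multiplicity 2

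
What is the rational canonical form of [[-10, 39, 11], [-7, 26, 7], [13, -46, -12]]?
R = [[0, 0, -3], [1, 0, 0], [0, 1, 4]]

The invariant factors of A (the non-unit diagonal entries of the Smith normal form of xI - A over ℚ[x]) are (x - 1)(x^2 - 3x - 3), each dividing the next. The characteristic polynomial is their product, (x - 1)(x^2 - 3x - 3).

The rational canonical form is the block-diagonal matrix of companion matrices C(f_i):
R = [[0, 0, -3], [1, 0, 0], [0, 1, 4]].

Note the characteristic polynomial does not split into linear factors over ℚ, so A has no Jordan form over ℚ; the rational canonical form exists over any field.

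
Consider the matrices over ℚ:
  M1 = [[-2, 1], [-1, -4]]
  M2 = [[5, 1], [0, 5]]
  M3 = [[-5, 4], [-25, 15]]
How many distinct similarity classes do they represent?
Characteristic polynomials: χ_{M1} = (x + 3)^2, χ_{M2} = (x - 5)^2, χ_{M3} = (x - 5)^2.

{M1}: invariant factors (x + 3)^2.

{M2, M3}: invariant factors (x - 5)^2.

Matrices are similar if and only if their invariant-factor lists agree; the partition into similarity classes is {M1}, {M2, M3}.

2 classes: {M1}, {M2, M3}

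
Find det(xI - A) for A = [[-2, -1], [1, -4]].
χ_A(x) = (x + 3)^2

xI - A = [[x + 2, 1], [-1, x + 4]].

Expanding det(xI - A) along the first row:
det(xI - A) = + (x + 2)·det([[x + 4]]) - (1)·det([[-1]]).

Evaluating gives χ_A(x) = x^2 + 6x + 9 = (x + 3)^2.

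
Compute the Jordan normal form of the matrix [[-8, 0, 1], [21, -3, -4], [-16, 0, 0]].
The characteristic polynomial is det(xI - A) = (x + 3)(x + 4)^2, so the eigenvalues are -4 (algebraic multiplicity 2), -3 (algebraic multiplicity 1).

For λ = -4: rank(A + 4I) = 2, rank((A + 4I)^2) = 1. The eigenspace has dimension 3 - 2 = 1, so there is 1 Jordan block; the rank sequence gives block sizes [2].

For λ = -3: algebraic multiplicity 1 gives one 1×1 block.

Assembling the blocks gives the Jordan form J above.

J = [[-4, 1, 0], [0, -4, 0], [0, 0, -3]]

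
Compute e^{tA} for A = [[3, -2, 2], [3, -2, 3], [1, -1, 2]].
e^{tA} = [[(2*t + 1)*e^{t}, -2*t*e^{t}, 2*t*e^{t}], [3*t*e^{t}, (1 - 3*t)*e^{t}, 3*t*e^{t}], [t*e^{t}, -t*e^{t}, (t + 1)*e^{t}]]

A has Jordan form J = [[1, 1, 0], [0, 1, 0], [0, 0, 1]] with A = PJP^{-1}, so e^{tA} = P e^{tJ} P^{-1}.

For a Jordan block J_k(λ), e^{tJ_k(λ)} = e^{λt} · (I + tN + t^2 N^2/2! + ... + t^{k-1} N^{k-1}/(k-1)!) where N is the nilpotent superdiagonal part.

Assembling the blocks and conjugating back gives the entries of e^{tA} as shown above.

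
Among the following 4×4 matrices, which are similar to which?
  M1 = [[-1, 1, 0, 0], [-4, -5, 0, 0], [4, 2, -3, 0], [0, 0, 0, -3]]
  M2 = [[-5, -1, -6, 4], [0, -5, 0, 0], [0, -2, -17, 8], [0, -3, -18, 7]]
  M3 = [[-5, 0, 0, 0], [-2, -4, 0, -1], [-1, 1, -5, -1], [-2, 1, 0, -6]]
Characteristic polynomials: χ_{M1} = (x + 3)^4, χ_{M2} = (x + 5)^4, χ_{M3} = (x + 5)^4.

{M1}: invariant factors x + 3, x + 3, (x + 3)^2.

{M2}: invariant factors x + 5, x + 5, (x + 5)^2.

{M3}: invariant factors (x + 5)^2, (x + 5)^2.

Matrices are similar if and only if their invariant-factor lists agree; the partition into similarity classes is {M1}, {M2}, {M3}.

3 classes: {M1}, {M2}, {M3}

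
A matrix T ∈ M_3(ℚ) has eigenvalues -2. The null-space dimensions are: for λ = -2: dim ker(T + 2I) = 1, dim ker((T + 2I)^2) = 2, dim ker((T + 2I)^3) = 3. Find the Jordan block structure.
Jordan blocks: (-2, 3)

λ = -2: successive nullity increments [1, 1, 1] count blocks of size ≥ k; block sizes are [3].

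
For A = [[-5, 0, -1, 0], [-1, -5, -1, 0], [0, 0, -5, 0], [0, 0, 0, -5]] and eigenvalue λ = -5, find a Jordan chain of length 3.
We seek v_1 ∈ ker((A + 5I)^3) \ ker((A + 5I)^2), then set v_{i+1} = (A + 5I) v_i.

One such chain is v_1 = [[-2, 1, 1, 0]]^T, v_2 = [[-1, 1, 0, 0]]^T, v_3 = [[0, 1, 0, 0]]^T. Check: (A + 5I) v_3 = [[0, 0, 0, 0]]^T = 0.

v_1 = [[-2, 1, 1, 0]]^T, v_2 = [[-1, 1, 0, 0]]^T, v_3 = [[0, 1, 0, 0]]^T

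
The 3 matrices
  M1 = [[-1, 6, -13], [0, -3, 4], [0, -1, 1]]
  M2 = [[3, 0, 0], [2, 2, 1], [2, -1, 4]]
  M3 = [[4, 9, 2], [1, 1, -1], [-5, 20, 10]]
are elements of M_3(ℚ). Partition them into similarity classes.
3 classes: {M1}, {M2}, {M3}

Characteristic polynomials: χ_{M1} = (x + 1)^3, χ_{M2} = (x - 3)^3, χ_{M3} = (x - 5)^3.

{M1}: invariant factors (x + 1)^3.

{M2}: invariant factors x - 3, (x - 3)^2.

{M3}: invariant factors (x - 5)^3.

Matrices are similar if and only if their invariant-factor lists agree; the partition into similarity classes is {M1}, {M2}, {M3}.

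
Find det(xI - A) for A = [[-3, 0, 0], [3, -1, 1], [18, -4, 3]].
χ_A(x) = (x - 1)^2(x + 3)

xI - A = [[x + 3, 0, 0], [-3, x + 1, -1], [-18, 4, x - 3]].

Expanding det(xI - A) along the first row:
det(xI - A) = + (x + 3)·det([[x + 1, -1], [4, x - 3]]) - (0)·det([[-3, -1], [-18, x - 3]]) + (0)·det([[-3, x + 1], [-18, 4]]).

Evaluating gives χ_A(x) = x^3 + x^2 - 5x + 3 = (x - 1)^2(x + 3).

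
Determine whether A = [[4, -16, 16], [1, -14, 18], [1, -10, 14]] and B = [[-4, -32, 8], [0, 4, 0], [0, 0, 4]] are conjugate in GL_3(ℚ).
No.

Both have characteristic polynomial (x - 4)^2(x + 4), but the minimal polynomial of A is (x - 4)^2(x + 4) while the minimal polynomial of B is (x - 4)(x + 4). The minimal polynomial is a similarity invariant, so A and B are not similar.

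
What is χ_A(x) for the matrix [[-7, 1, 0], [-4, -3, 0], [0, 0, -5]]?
xI - A = [[x + 7, -1, 0], [4, x + 3, 0], [0, 0, x + 5]].

Expanding det(xI - A) along the first row:
det(xI - A) = + (x + 7)·det([[x + 3, 0], [0, x + 5]]) - (-1)·det([[4, 0], [0, x + 5]]) + (0)·det([[4, x + 3], [0, 0]]).

Evaluating gives χ_A(x) = x^3 + 15x^2 + 75x + 125 = (x + 5)^3.

χ_A(x) = (x + 5)^3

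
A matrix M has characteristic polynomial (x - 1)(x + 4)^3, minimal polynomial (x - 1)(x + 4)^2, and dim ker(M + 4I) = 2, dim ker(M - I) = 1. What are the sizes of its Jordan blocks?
Jordan blocks: (-4, 2), (-4, 1), (1, 1)

λ = -4: algebraic multiplicity 3 (exponent in χ_M), largest block size 2 (exponent in m_M), 2 blocks (geometric multiplicity). These force block sizes [2, 1].
λ = 1: algebraic multiplicity 1 (exponent in χ_M), largest block size 1 (exponent in m_M), 1 block (geometric multiplicity). This forces block sizes [1].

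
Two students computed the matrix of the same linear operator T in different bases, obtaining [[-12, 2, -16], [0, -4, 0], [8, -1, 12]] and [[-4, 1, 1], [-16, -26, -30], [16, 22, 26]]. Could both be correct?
Two matrices over a field are similar if and only if they have the same invariant factors.

Both A and B have characteristic polynomial (x - 4)(x + 4)^2 and minimal polynomial (x - 4)(x + 4)^2. Computing further, both have invariant factors (x - 4)(x + 4)^2. Hence A and B are similar.

Yes.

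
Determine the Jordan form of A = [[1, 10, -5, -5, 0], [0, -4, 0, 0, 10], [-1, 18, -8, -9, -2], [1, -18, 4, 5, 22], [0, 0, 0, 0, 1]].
J = [[-4, 0, 0, 0, 0], [0, -4, 0, 0, 0], [0, 0, 1, 1, 0], [0, 0, 0, 1, 0], [0, 0, 0, 0, 1]]

The characteristic polynomial is det(xI - A) = (x - 1)^3(x + 4)^2, so the eigenvalues are -4 (algebraic multiplicity 2), 1 (algebraic multiplicity 3).

For λ = -4: rank(A + 4I) = 3. The eigenspace has dimension 5 - 3 = 2, so there are 2 Jordan blocks; the rank sequence gives block sizes [1, 1].

For λ = 1: rank(A - I) = 3, rank((A - I)^2) = 2. The eigenspace has dimension 5 - 3 = 2, so there are 2 Jordan blocks; the rank sequence gives block sizes [2, 1].

Assembling the blocks gives the Jordan form J above.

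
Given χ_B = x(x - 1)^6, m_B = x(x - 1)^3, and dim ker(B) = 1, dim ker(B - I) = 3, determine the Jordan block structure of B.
λ = 0: algebraic multiplicity 1 (exponent in χ_B), largest block size 1 (exponent in m_B), 1 block (geometric multiplicity). This forces block sizes [1].
λ = 1: algebraic multiplicity 6 (exponent in χ_B), largest block size 3 (exponent in m_B), 3 blocks (geometric multiplicity). These force block sizes [3, 2, 1].

Jordan blocks: (0, 1), (1, 3), (1, 2), (1, 1)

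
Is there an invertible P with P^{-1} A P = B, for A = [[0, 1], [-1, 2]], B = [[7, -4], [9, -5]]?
Yes.

Two matrices over a field are similar if and only if they have the same invariant factors.

Both A and B have characteristic polynomial (x - 1)^2 and minimal polynomial (x - 1)^2. Computing further, both have invariant factors (x - 1)^2. Hence A and B are similar.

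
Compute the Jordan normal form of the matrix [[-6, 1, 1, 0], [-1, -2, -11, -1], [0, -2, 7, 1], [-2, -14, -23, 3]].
The characteristic polynomial is det(xI - A) = (x - 6)^2(x + 5)^2, so the eigenvalues are -5 (algebraic multiplicity 2), 6 (algebraic multiplicity 2).

For λ = -5: rank(A + 5I) = 3, rank((A + 5I)^2) = 2. The eigenspace has dimension 4 - 3 = 1, so there is 1 Jordan block; the rank sequence gives block sizes [2].

For λ = 6: rank(A - 6I) = 3, rank((A - 6I)^2) = 2. The eigenspace has dimension 4 - 3 = 1, so there is 1 Jordan block; the rank sequence gives block sizes [2].

Assembling the blocks gives the Jordan form J above.

J = [[-5, 1, 0, 0], [0, -5, 0, 0], [0, 0, 6, 1], [0, 0, 0, 6]]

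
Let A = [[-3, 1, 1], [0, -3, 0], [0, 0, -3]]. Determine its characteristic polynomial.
χ_A(x) = (x + 3)^3

xI - A = [[x + 3, -1, -1], [0, x + 3, 0], [0, 0, x + 3]].

Expanding det(xI - A) along the first row:
det(xI - A) = + (x + 3)·det([[x + 3, 0], [0, x + 3]]) - (-1)·det([[0, 0], [0, x + 3]]) + (-1)·det([[0, x + 3], [0, 0]]).

Evaluating gives χ_A(x) = x^3 + 9x^2 + 27x + 27 = (x + 3)^3.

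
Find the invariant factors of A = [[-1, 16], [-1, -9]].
(x + 5)^2

The Jordan structure of A has elementary divisors (x + 5)^2. Arranging the block sizes at each eigenvalue in decreasing order and taking row products gives the invariant factors.

Invariant factors (smallest first, each dividing the next): (x + 5)^2.

Check: the last factor (x + 5)^2 is the minimal polynomial, and the product (x + 5)^2 is the characteristic polynomial.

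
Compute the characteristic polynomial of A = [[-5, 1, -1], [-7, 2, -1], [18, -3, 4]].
xI - A = [[x + 5, -1, 1], [7, x - 2, 1], [-18, 3, x - 4]].

Expanding det(xI - A) along the first row:
det(xI - A) = + (x + 5)·det([[x - 2, 1], [3, x - 4]]) - (-1)·det([[7, 1], [-18, x - 4]]) + (1)·det([[7, x - 2], [-18, 3]]).

Evaluating gives χ_A(x) = x^3 - x^2 = x^2(x - 1).

χ_A(x) = x^2(x - 1)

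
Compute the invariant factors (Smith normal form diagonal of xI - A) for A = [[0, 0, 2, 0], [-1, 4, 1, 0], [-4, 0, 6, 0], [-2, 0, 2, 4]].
The Jordan structure of A has elementary divisors (x - 2), (x - 4)^2, (x - 4). Arranging the block sizes at each eigenvalue in decreasing order and taking row products gives the invariant factors.

Invariant factors (smallest first, each dividing the next): x - 4, (x - 4)^2(x - 2).

Check: the last factor (x - 4)^2(x - 2) is the minimal polynomial, and the product (x - 4)^3(x - 2) is the characteristic polynomial.

x - 4, (x - 4)^2(x - 2)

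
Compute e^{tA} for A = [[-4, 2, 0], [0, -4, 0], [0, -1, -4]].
A has Jordan form J = [[-4, 1, 0], [0, -4, 0], [0, 0, -4]] with A = PJP^{-1}, so e^{tA} = P e^{tJ} P^{-1}.

For a Jordan block J_k(λ), e^{tJ_k(λ)} = e^{λt} · (I + tN + t^2 N^2/2! + ... + t^{k-1} N^{k-1}/(k-1)!) where N is the nilpotent superdiagonal part.

Assembling the blocks and conjugating back gives the entries of e^{tA} as shown above.

e^{tA} = [[e^{-4*t}, 2*t*e^{-4*t}, 0], [0, e^{-4*t}, 0], [0, -t*e^{-4*t}, e^{-4*t}]]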